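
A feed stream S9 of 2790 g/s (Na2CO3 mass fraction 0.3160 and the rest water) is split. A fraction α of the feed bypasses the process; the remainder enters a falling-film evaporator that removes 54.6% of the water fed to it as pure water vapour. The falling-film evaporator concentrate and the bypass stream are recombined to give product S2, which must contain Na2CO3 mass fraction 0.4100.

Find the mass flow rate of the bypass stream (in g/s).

1077 g/s

All 2790×0.316 = 881.64 g/s of Na2CO3 reaches S2, so S2 = 881.64/0.410 = 2150.3 g/s and vapour = 639.66 g/s.
The evaporator receives (1−α)·2790 of feed at 0.684 water and removes 0.546 of that water:
0.546×0.684×(1−α)×2790 = 639.66
(1−α) = 639.66/1042 = 0.6139;  α = 0.3861.
Bypass flow = 0.3861×2790 = 1077.2 g/s.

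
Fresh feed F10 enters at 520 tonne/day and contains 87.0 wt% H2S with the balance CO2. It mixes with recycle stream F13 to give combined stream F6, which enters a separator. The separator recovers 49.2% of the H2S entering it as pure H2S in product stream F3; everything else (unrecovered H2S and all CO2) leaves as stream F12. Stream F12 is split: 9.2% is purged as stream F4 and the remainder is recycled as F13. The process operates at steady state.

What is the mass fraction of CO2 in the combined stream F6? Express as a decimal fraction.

0.467

CO2 enters only via F10 and leaves only via the purge: 520×0.130 = 0.092×(CO2 in F12), and the separator passes all CO2, so CO2 in F6 = CO2 in F12 = 734.78 tonne/day.
H2S in F6: m_A = 520×0.870 + (1−0.092)·(1−0.492)·m_A, so m_A = 452.4/0.5387 = 839.74 tonne/day.
F6 = 839.74 + 734.78 = 1574.5 tonne/day.
CO2 fraction in F6 = 734.78/1574.5 = 0.467.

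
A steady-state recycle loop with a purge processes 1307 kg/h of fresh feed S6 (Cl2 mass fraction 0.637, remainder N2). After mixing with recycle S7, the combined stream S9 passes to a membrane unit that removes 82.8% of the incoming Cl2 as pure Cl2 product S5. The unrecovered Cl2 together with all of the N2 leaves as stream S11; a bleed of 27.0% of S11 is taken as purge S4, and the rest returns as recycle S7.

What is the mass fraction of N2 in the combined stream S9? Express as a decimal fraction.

0.649

N2 enters only via S6 and leaves only via the purge: 1307×0.363 = 0.270×(N2 in S11), and the membrane unit passes all N2, so N2 in S9 = N2 in S11 = 1757.2 kg/h.
Cl2 in S9: m_A = 1307×0.637 + (1−0.270)·(1−0.828)·m_A, so m_A = 832.56/0.8744 = 952.11 kg/h.
S9 = 952.11 + 1757.2 = 2709.3 kg/h.
N2 fraction in S9 = 1757.2/2709.3 = 0.649.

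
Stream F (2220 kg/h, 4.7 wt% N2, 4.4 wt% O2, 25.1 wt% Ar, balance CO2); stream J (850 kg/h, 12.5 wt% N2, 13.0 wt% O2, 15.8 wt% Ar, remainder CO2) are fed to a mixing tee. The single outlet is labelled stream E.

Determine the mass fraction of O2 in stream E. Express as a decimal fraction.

Total flow out = 2220 + 850 = 3070 kg/h.
O2 in = 2220×0.044 + 850×0.130 = 208.18 kg/h.
O2 mass fraction in E = 208.18/3070 = 0.068.

0.068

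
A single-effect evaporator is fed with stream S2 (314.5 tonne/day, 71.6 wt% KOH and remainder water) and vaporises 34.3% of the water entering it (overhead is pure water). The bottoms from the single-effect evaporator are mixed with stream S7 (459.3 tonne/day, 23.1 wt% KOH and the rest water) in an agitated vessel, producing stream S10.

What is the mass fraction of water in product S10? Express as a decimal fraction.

Vapour removed = 0.343×0.284×314.5 = 30.636 tonne/day; concentrate = 283.86 tonne/day.
water reaching the mixer = 58.682 (from concentrate) + 459.3×0.769 = 411.88 tonne/day.
Product flow = 283.86 + 459.3 = 743.16 tonne/day; water fraction = 0.554.

0.554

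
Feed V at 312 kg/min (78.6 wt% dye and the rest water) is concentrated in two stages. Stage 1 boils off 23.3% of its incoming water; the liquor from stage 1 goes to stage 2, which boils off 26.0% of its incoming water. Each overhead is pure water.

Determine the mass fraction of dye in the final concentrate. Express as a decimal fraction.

water in feed = 312×0.214 = 66.768 kg/min.
After stage 1: water left = (1−0.233)×66.768 = 51.211; stream total = 296.44 kg/min.
After stage 2: water left = (1−0.260)×51.211 = 37.896; final concentrate = 283.13 kg/min.
dye fraction = 245.23/283.13 = 0.8662.

0.8662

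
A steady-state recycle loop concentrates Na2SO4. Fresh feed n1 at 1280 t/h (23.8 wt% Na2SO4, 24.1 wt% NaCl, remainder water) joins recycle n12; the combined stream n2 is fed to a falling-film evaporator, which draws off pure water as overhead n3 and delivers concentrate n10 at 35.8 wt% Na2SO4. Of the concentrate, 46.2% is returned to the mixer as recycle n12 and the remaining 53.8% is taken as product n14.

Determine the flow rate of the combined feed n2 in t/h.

Overall Na2SO4 balance (none leaves overhead): Na2SO4 in fresh feed = Na2SO4 in product, i.e. 1280×0.238 = (1−0.462)·n10·0.358.
n10 = 304.64/(0.358×0.538) = 1581.7 t/h.
Recycle n12 = 0.462×1581.7 = 730.74 t/h.
Combined feed n2 = 1280 + 730.74 = 2010.7 t/h.

2011 t/h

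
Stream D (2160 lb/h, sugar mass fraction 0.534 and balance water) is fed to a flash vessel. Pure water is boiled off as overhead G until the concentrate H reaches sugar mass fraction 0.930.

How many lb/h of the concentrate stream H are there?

1240 lb/h

sugar is conserved: 2160×0.534 = 1153.4 lb/h all reports to the concentrate.
Concentrate = 1153.4/(target fraction) = 1240.3 lb/h.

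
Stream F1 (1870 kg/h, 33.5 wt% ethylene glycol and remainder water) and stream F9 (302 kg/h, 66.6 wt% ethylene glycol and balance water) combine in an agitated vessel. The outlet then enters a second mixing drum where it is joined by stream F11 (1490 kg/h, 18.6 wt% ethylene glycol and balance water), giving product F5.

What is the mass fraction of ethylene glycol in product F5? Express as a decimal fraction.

0.3017

Overall, product flow = 3662 kg/h.
ethylene glycol in = 1870×0.335 + 302×0.666 + 1490×0.186 = 1104.7 kg/h.
ethylene glycol fraction in F5 = 0.3017.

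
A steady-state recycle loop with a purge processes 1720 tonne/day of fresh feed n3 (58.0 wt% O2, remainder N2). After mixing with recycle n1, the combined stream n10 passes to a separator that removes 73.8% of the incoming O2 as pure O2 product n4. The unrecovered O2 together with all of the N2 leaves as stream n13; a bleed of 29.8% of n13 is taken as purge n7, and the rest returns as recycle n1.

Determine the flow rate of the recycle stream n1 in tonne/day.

1927 tonne/day

N2 enters only via n3 and leaves only via the purge: 1720×0.420 = 0.298×(N2 in n13), and the separator passes all N2, so N2 in n10 = N2 in n13 = 2424.2 tonne/day.
O2 in n10: m_A = 1720×0.580 + (1−0.298)·(1−0.738)·m_A, so m_A = 997.6/0.8161 = 1222.4 tonne/day.
n13 = (1−0.738)×1222.4 + 2424.2 = 2744.4 tonne/day.
Recycle n1 = (1−0.298)×2744.4 = 1926.6 tonne/day.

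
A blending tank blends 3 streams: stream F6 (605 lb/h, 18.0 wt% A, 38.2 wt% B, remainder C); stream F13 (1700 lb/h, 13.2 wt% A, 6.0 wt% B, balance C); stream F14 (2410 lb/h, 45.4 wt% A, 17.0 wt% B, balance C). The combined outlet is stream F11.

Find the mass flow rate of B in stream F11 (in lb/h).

742.8 lb/h

B out = B in = 605×0.382 + 1700×0.060 + 2410×0.170 = 742.81 lb/h.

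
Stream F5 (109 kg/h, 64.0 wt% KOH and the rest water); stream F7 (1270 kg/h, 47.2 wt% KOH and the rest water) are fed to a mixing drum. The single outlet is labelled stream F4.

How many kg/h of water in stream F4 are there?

709.8 kg/h

water out = water in = 109×0.360 + 1270×0.528 = 709.8 kg/h.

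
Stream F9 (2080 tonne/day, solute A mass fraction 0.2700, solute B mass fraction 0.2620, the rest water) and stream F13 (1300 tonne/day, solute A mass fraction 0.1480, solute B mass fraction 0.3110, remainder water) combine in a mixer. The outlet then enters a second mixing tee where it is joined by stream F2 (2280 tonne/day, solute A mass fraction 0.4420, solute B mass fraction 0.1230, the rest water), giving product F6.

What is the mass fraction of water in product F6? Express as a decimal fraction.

Overall, product flow = 5660 tonne/day.
water in = 2080×0.468 + 1300×0.541 + 2280×0.435 = 2668.5 tonne/day.
water fraction in F6 = 0.4715.

0.4715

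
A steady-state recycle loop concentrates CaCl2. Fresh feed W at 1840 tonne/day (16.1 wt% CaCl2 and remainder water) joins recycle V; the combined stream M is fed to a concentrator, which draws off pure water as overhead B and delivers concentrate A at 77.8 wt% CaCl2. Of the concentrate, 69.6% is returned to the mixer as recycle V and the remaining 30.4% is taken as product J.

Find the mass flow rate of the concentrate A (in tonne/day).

Overall CaCl2 balance (none leaves overhead): CaCl2 in fresh feed = CaCl2 in product, i.e. 1840×0.161 = (1−0.696)·A·0.778.
A = 296.24/(0.778×0.304) = 1252.5 tonne/day.

1253 tonne/day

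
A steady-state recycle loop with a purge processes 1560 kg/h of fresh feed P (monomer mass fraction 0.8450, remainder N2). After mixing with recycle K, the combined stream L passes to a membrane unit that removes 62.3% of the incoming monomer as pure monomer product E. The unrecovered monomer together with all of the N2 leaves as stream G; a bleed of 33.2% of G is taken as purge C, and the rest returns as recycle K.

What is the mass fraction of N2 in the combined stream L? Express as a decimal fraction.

N2 enters only via P and leaves only via the purge: 1560×0.155 = 0.332×(N2 in G), and the membrane unit passes all N2, so N2 in L = N2 in G = 728.31 kg/h.
monomer in L: m_A = 1560×0.845 + (1−0.332)·(1−0.623)·m_A, so m_A = 1318.2/0.7482 = 1761.9 kg/h.
L = 1761.9 + 728.31 = 2490.2 kg/h.
N2 fraction in L = 728.31/2490.2 = 0.2925.

0.2925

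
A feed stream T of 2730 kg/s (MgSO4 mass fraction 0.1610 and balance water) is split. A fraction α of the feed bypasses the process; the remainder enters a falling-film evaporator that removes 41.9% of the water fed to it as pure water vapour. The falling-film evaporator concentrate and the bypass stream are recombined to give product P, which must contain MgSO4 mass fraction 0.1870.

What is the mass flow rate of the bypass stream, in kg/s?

All 2730×0.161 = 439.53 kg/s of MgSO4 reaches P, so P = 439.53/0.187 = 2350.4 kg/s and vapour = 379.57 kg/s.
The evaporator receives (1−α)·2730 of feed at 0.839 water and removes 0.419 of that water:
0.419×0.839×(1−α)×2730 = 379.57
(1−α) = 379.57/959.71 = 0.3955;  α = 0.6045.
Bypass flow = 0.6045×2730 = 1650.3 kg/s.

1650 kg/s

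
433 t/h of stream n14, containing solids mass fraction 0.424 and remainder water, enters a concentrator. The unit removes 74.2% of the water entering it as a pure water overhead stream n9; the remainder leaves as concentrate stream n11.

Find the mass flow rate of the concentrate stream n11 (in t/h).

247.9 t/h

water entering = 433×0.576 = 249.41 t/h; overhead removed = 0.742×249.41 = 185.06 t/h.
Concentrate = 433 − 185.06 = 247.94 t/h.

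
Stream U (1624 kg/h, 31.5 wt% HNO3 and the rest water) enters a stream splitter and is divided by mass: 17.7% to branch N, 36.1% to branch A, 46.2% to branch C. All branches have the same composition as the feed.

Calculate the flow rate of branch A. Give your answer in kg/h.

Branch A flow = 0.361×1624 = 586.26 kg/h.

586.3 kg/h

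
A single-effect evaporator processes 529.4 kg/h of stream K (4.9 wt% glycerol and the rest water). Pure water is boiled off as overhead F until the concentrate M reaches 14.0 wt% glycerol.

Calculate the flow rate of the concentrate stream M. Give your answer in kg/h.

glycerol is conserved: 529.4×0.049 = 25.941 kg/h all reports to the concentrate.
Concentrate = 25.941/(target fraction) = 185.29 kg/h.

185.3 kg/h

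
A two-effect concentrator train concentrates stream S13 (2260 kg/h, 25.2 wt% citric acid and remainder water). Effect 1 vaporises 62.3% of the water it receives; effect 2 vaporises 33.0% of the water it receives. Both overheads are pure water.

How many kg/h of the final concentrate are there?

996.5 kg/h

water in feed = 2260×0.748 = 1690.5 kg/h.
After stage 1: water left = (1−0.623)×1690.5 = 637.31; stream total = 1206.8 kg/h.
After stage 2: water left = (1−0.330)×637.31 = 427; final concentrate = 996.52 kg/h.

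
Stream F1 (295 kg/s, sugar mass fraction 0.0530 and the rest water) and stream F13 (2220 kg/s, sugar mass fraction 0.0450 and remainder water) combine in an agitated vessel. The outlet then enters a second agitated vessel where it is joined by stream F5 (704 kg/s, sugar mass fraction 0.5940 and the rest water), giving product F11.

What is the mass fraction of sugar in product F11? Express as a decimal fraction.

Overall, product flow = 3219 kg/s.
sugar in = 295×0.053 + 2220×0.045 + 704×0.594 = 533.71 kg/s.
sugar fraction in F11 = 0.1658.

0.1658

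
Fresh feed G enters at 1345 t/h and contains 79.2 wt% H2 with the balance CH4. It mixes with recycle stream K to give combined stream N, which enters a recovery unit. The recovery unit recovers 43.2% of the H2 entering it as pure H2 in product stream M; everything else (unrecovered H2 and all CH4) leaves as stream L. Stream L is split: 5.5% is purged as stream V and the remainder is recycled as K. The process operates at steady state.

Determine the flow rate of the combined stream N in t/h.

7386 t/h

CH4 enters only via G and leaves only via the purge: 1345×0.208 = 0.055×(CH4 in L), and the recovery unit passes all CH4, so CH4 in N = CH4 in L = 5086.5 t/h.
H2 in N: m_A = 1345×0.792 + (1−0.055)·(1−0.432)·m_A, so m_A = 1065.2/0.4632 = 2299.5 t/h.
N = 2299.5 + 5086.5 = 7386.1 t/h.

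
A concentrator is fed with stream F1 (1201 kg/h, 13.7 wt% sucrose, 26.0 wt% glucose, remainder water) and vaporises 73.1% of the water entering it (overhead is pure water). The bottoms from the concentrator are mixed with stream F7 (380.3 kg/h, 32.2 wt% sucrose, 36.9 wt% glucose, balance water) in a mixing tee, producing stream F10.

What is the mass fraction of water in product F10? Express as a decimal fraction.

0.297

Vapour removed = 0.731×0.603×1201 = 529.39 kg/h; concentrate = 671.61 kg/h.
water reaching the mixer = 194.81 (from concentrate) + 380.3×0.309 = 312.32 kg/h.
Product flow = 671.61 + 380.3 = 1051.9 kg/h; water fraction = 0.297.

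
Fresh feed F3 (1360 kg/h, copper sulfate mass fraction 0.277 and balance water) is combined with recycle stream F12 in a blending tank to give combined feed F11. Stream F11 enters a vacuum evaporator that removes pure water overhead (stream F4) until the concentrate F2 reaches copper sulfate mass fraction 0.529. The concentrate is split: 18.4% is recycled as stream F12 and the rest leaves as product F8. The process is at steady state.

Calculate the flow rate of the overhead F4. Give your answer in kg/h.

647.9 kg/h

Overall copper sulfate balance (none leaves overhead): copper sulfate in fresh feed = copper sulfate in product, i.e. 1360×0.277 = (1−0.184)·F2·0.529.
F2 = 376.72/(0.529×0.816) = 872.72 kg/h.
Recycle F12 = 0.184×872.72 = 160.58 kg/h.
Combined feed F11 = 1360 + 160.58 = 1520.6 kg/h.
Overhead F4 = F11 − F2 = 1520.6 − 872.72 = 647.86 kg/h.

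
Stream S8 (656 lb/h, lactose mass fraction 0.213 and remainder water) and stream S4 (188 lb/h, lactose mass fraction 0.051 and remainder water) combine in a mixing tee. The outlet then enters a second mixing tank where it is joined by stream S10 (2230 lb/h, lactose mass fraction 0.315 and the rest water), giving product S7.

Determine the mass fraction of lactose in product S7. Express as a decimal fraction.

Overall, product flow = 3074 lb/h.
lactose in = 656×0.213 + 188×0.051 + 2230×0.315 = 851.77 lb/h.
lactose fraction in S7 = 0.277.

0.277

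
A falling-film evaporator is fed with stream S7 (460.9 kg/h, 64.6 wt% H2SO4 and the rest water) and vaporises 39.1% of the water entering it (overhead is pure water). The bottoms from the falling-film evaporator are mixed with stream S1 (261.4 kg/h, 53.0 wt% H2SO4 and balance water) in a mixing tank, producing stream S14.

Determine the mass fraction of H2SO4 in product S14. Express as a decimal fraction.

0.6625

Vapour removed = 0.391×0.354×460.9 = 63.795 kg/h; concentrate = 397.1 kg/h.
H2SO4 reaching the mixer = 297.74 (from concentrate) + 261.4×0.530 = 436.28 kg/h.
Product flow = 397.1 + 261.4 = 658.5 kg/h; H2SO4 fraction = 0.6625.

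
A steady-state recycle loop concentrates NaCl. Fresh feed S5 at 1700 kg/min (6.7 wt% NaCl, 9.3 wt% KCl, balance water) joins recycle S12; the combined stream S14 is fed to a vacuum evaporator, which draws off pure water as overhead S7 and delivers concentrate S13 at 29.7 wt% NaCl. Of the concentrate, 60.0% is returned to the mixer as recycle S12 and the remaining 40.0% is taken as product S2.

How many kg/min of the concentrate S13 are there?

958.8 kg/min

Overall NaCl balance (none leaves overhead): NaCl in fresh feed = NaCl in product, i.e. 1700×0.067 = (1−0.600)·S13·0.297.
S13 = 113.9/(0.297×0.400) = 958.75 kg/min.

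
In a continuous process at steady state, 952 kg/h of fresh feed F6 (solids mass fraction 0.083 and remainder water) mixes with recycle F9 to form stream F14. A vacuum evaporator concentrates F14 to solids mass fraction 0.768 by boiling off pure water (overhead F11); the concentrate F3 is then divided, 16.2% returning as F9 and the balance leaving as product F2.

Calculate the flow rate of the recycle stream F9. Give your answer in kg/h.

Overall solids balance (none leaves overhead): solids in fresh feed = solids in product, i.e. 952×0.083 = (1−0.162)·F3·0.768.
F3 = 79.016/(0.768×0.838) = 122.77 kg/h.
Recycle F9 = 0.162×122.77 = 19.89 kg/h.

19.89 kg/h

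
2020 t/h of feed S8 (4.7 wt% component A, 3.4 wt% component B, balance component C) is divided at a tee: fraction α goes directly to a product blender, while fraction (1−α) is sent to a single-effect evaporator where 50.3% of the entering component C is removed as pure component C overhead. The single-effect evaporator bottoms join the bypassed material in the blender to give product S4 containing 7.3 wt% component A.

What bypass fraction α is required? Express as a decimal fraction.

0.230

All 2020×0.047 = 94.94 t/h of component A reaches S4, so S4 = 94.94/0.073 = 1300.5 t/h and vapour = 719.45 t/h.
The evaporator receives (1−α)·2020 of feed at 0.919 component C and removes 0.503 of that component C:
0.503×0.919×(1−α)×2020 = 719.45
(1−α) = 719.45/933.76 = 0.7705;  α = 0.2295.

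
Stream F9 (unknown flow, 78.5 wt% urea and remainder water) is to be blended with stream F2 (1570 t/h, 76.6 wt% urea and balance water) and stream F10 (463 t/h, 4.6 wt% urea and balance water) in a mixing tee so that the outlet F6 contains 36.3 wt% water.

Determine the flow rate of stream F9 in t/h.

480.4 t/h

Let F9 be the unknown flow. Total out = 2033 + F9.
water balance: 809.08 + 0.215·F9 = 0.363·(2033 + F9)
(0.215 − 0.363)·F9 = 0.363×2033 − 809.08 = -71.103
F9 = -71.103 / -0.148 = 480.43 t/h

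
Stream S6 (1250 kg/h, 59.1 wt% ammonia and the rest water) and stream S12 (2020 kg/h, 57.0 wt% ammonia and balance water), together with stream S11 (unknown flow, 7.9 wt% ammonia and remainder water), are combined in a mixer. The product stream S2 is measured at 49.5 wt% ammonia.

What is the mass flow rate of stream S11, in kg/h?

Let S11 be the unknown flow. Total out = 3270 + S11.
ammonia balance: 1890.1 + 0.079·S11 = 0.495·(3270 + S11)
(0.079 − 0.495)·S11 = 0.495×3270 − 1890.1 = -271.5
S11 = -271.5 / -0.416 = 652.64 kg/h

652.6 kg/h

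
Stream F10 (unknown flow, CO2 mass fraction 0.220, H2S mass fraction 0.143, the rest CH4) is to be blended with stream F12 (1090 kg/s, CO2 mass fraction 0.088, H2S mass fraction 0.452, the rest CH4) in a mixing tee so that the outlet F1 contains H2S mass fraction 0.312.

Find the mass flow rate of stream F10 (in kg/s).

Let F10 be the unknown flow. Total out = 1090 + F10.
H2S balance: 492.68 + 0.143·F10 = 0.312·(1090 + F10)
(0.143 − 0.312)·F10 = 0.312×1090 − 492.68 = -152.6
F10 = -152.6 / -0.169 = 902.96 kg/s

903 kg/s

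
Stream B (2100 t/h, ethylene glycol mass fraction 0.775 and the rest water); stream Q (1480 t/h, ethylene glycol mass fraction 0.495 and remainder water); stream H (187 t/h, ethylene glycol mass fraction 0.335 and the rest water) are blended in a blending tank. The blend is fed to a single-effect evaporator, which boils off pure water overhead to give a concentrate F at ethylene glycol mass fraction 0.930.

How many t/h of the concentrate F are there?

2605 t/h

ethylene glycol entering = 2100×0.775 + 1480×0.495 + 187×0.335 = 2422.7 t/h.
All ethylene glycol reports to F, so F = 2422.7/0.930 = 2605.1 t/h.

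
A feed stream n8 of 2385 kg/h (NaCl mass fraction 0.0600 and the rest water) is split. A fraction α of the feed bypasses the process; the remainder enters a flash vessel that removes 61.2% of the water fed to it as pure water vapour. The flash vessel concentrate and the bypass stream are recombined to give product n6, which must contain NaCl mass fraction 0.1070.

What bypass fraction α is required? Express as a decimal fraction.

All 2385×0.060 = 143.1 kg/h of NaCl reaches n6, so n6 = 143.1/0.107 = 1337.4 kg/h and vapour = 1047.6 kg/h.
The evaporator receives (1−α)·2385 of feed at 0.940 water and removes 0.612 of that water:
0.612×0.940×(1−α)×2385 = 1047.6
(1−α) = 1047.6/1372 = 0.7635;  α = 0.2365.

0.236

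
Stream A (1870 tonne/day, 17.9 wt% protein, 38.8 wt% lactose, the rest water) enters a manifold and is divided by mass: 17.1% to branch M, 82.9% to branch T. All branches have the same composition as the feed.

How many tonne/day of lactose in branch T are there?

Branch T total = 0.829×1870 = 1550.2 tonne/day.
lactose in T = 0.388×1550.2 = 601.49 tonne/day.

601.5 tonne/day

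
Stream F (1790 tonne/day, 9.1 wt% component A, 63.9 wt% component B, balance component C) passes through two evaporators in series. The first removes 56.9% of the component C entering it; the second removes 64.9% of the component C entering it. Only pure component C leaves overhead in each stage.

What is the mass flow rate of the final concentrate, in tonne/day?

component C in feed = 1790×0.270 = 483.3 tonne/day.
After stage 1: component C left = (1−0.569)×483.3 = 208.3; stream total = 1515 tonne/day.
After stage 2: component C left = (1−0.649)×208.3 = 73.114; final concentrate = 1379.8 tonne/day.

1380 tonne/day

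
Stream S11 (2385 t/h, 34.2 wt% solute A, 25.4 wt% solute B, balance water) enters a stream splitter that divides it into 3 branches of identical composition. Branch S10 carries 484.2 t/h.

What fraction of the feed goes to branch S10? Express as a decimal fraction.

Fraction to S10 = 484.2/2385 = 0.2030.

0.203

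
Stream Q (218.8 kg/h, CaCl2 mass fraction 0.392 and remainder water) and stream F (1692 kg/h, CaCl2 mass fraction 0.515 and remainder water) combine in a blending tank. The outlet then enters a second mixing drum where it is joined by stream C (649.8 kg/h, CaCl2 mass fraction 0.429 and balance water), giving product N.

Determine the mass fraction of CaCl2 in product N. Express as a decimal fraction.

0.483

Overall, product flow = 2560.6 kg/h.
CaCl2 in = 218.8×0.392 + 1692×0.515 + 649.8×0.429 = 1235.9 kg/h.
CaCl2 fraction in N = 0.483.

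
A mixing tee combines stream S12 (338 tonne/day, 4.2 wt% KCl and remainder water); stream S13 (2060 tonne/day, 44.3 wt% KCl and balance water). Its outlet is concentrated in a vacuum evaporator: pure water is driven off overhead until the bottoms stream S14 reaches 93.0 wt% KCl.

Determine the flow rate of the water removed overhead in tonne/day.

KCl entering = 338×0.042 + 2060×0.443 = 926.78 tonne/day.
All KCl reports to S14, so S14 = 926.78/0.930 = 996.53 tonne/day.
Total feed = 2398 tonne/day; overhead = 2398 − 996.53 = 1401.5 tonne/day.

1401 tonne/day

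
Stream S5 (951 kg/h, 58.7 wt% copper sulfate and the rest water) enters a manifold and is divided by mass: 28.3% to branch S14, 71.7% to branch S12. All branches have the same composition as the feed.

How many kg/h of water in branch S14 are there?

111.2 kg/h

Branch S14 total = 0.283×951 = 269.13 kg/h.
water in S14 = 0.413×269.13 = 111.15 kg/h.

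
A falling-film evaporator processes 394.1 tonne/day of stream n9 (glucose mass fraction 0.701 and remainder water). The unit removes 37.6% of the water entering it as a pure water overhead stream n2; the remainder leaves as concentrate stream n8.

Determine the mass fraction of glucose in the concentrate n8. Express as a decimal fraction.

0.790

glucose is not removed: 394.1×0.701 = 276.26 tonne/day of glucose enters n8.
water entering = 394.1×0.299 = 117.84 tonne/day; overhead removed = 0.376×117.84 = 44.306 tonne/day.
Concentrate = 394.1 − 44.306 = 349.79 tonne/day.
Mass fraction = 276.26/349.79 = 0.790.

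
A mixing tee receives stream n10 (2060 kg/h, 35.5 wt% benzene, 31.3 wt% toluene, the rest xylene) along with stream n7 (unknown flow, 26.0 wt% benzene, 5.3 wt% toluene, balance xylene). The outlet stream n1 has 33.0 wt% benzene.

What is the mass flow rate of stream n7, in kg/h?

Let n7 be the unknown flow. Total out = 2060 + n7.
benzene balance: 731.3 + 0.260·n7 = 0.330·(2060 + n7)
(0.260 − 0.330)·n7 = 0.330×2060 − 731.3 = -51.5
n7 = -51.5 / -0.070 = 735.71 kg/h

735.7 kg/h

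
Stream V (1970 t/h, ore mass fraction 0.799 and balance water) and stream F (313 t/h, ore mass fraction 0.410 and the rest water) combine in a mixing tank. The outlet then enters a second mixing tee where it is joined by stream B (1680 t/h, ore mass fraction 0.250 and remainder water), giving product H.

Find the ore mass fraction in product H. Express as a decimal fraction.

Overall, product flow = 3963 t/h.
ore in = 1970×0.799 + 313×0.410 + 1680×0.250 = 2122.4 t/h.
ore fraction in H = 0.536.

0.536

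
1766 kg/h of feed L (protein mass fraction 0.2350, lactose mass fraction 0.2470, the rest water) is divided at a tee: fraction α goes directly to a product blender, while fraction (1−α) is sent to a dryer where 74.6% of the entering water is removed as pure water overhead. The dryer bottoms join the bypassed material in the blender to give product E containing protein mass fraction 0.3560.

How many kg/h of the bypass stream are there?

All 1766×0.235 = 415.01 kg/h of protein reaches E, so E = 415.01/0.356 = 1165.8 kg/h and vapour = 600.24 kg/h.
The evaporator receives (1−α)·1766 of feed at 0.518 water and removes 0.746 of that water:
0.746×0.518×(1−α)×1766 = 600.24
(1−α) = 600.24/682.43 = 0.8796;  α = 0.1204.
Bypass flow = 0.1204×1766 = 212.69 kg/h.

212.7 kg/h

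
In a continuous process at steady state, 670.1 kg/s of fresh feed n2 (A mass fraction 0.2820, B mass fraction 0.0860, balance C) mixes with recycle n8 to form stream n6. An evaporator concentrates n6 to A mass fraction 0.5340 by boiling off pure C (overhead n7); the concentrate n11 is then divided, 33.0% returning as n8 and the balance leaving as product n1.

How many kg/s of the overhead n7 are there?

316.2 kg/s

Overall A balance (none leaves overhead): A in fresh feed = A in product, i.e. 670.1×0.282 = (1−0.330)·n11·0.534.
n11 = 188.97/(0.534×0.670) = 528.17 kg/s.
Recycle n8 = 0.330×528.17 = 174.3 kg/s.
Combined feed n6 = 670.1 + 174.3 = 844.4 kg/s.
Overhead n7 = n6 − n11 = 844.4 − 528.17 = 316.23 kg/s.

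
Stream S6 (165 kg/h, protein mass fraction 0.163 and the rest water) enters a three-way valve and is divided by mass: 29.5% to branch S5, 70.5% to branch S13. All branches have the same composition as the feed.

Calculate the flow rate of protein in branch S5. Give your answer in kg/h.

Branch S5 total = 0.295×165 = 48.675 kg/h.
protein in S5 = 0.163×48.675 = 7.934 kg/h.

7.934 kg/h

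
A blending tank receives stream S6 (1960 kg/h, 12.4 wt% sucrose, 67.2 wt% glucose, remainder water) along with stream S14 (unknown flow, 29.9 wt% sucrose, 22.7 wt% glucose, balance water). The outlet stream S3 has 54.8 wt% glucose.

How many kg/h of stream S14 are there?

757.1 kg/h

Let S14 be the unknown flow. Total out = 1960 + S14.
glucose balance: 1317.1 + 0.227·S14 = 0.548·(1960 + S14)
(0.227 − 0.548)·S14 = 0.548×1960 − 1317.1 = -243.04
S14 = -243.04 / -0.321 = 757.13 kg/h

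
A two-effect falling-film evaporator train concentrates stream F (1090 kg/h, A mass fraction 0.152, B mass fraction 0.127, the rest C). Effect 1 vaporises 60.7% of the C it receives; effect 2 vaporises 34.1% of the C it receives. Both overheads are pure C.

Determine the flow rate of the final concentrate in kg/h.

C in feed = 1090×0.721 = 785.89 kg/h.
After stage 1: C left = (1−0.607)×785.89 = 308.85; stream total = 612.96 kg/h.
After stage 2: C left = (1−0.341)×308.85 = 203.54; final concentrate = 507.65 kg/h.

507.6 kg/h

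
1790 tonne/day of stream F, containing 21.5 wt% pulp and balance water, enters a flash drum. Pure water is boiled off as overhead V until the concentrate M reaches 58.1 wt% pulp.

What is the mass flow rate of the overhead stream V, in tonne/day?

pulp is conserved: 1790×0.215 = 384.85 tonne/day all reports to the concentrate.
Concentrate = 384.85/(target fraction) = 662.39 tonne/day.
Overhead = 1790 − 662.39 = 1127.6 tonne/day.

1128 tonne/day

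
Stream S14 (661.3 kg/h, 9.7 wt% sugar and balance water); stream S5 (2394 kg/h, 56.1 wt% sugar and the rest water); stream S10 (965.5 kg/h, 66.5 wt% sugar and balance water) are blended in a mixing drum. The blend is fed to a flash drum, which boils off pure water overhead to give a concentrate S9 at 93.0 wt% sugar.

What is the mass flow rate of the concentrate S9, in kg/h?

sugar entering = 661.3×0.097 + 2394×0.561 + 965.5×0.665 = 2049.2 kg/h.
All sugar reports to S9, so S9 = 2049.2/0.930 = 2203.5 kg/h.

2203 kg/h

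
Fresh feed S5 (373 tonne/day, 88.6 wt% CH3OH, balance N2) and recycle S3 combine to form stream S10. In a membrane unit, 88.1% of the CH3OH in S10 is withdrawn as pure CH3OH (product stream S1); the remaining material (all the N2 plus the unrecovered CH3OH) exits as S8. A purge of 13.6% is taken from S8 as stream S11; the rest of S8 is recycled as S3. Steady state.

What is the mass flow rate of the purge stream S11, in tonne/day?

48.48 tonne/day

N2 enters only via S5 and leaves only via the purge: 373×0.114 = 0.136×(N2 in S8), and the membrane unit passes all N2, so N2 in S10 = N2 in S8 = 312.66 tonne/day.
CH3OH in S10: m_A = 373×0.886 + (1−0.136)·(1−0.881)·m_A, so m_A = 330.48/0.8972 = 368.35 tonne/day.
S8 = (1−0.881)×368.35 + 312.66 = 356.5 tonne/day.
Purge S11 = 0.136×356.5 = 48.483 tonne/day.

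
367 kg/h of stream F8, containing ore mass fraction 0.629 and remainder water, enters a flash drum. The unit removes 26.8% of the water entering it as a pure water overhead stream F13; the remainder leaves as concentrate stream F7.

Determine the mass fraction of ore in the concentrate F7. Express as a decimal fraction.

0.698

ore is not removed: 367×0.629 = 230.84 kg/h of ore enters F7.
water entering = 367×0.371 = 136.16 kg/h; overhead removed = 0.268×136.16 = 36.49 kg/h.
Concentrate = 367 − 36.49 = 330.51 kg/h.
Mass fraction = 230.84/330.51 = 0.698.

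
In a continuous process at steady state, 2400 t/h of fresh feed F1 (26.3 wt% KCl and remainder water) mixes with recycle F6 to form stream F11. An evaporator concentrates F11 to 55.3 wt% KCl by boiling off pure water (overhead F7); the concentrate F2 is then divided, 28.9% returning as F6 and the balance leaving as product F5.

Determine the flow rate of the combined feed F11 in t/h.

Overall KCl balance (none leaves overhead): KCl in fresh feed = KCl in product, i.e. 2400×0.263 = (1−0.289)·F2·0.553.
F2 = 631.2/(0.553×0.711) = 1605.4 t/h.
Recycle F6 = 0.289×1605.4 = 463.95 t/h.
Combined feed F11 = 2400 + 463.95 = 2863.9 t/h.

2864 t/h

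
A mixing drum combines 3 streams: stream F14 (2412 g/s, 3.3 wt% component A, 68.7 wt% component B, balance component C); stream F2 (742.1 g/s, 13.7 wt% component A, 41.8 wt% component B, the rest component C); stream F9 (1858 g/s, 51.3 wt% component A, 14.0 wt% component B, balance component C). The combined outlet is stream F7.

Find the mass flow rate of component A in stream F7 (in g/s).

component A out = component A in = 2412×0.033 + 742.1×0.137 + 1858×0.513 = 1134.4 g/s.

1134 g/s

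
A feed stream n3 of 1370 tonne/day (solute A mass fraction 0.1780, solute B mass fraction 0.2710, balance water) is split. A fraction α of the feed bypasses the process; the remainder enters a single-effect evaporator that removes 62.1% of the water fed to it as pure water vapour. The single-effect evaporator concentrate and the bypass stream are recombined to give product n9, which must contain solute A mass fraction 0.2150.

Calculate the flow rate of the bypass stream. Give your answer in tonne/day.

All 1370×0.178 = 243.86 tonne/day of solute A reaches n9, so n9 = 243.86/0.215 = 1134.2 tonne/day and vapour = 235.77 tonne/day.
The evaporator receives (1−α)·1370 of feed at 0.551 water and removes 0.621 of that water:
0.621×0.551×(1−α)×1370 = 235.77
(1−α) = 235.77/468.77 = 0.5029;  α = 0.4971.
Bypass flow = 0.4971×1370 = 680.97 tonne/day.

681 tonne/day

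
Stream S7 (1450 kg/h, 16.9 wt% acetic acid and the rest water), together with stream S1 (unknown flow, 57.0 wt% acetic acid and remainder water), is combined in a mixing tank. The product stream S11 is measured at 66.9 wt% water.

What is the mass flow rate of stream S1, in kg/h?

982.8 kg/h

Let S1 be the unknown flow. Total out = 1450 + S1.
water balance: 1205 + 0.430·S1 = 0.669·(1450 + S1)
(0.430 − 0.669)·S1 = 0.669×1450 − 1205 = -234.9
S1 = -234.9 / -0.239 = 982.85 kg/h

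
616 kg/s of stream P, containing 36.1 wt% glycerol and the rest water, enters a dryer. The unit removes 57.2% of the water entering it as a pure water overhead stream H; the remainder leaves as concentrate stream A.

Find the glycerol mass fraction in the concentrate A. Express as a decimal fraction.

glycerol is not removed: 616×0.361 = 222.38 kg/s of glycerol enters A.
water entering = 616×0.639 = 393.62 kg/s; overhead removed = 0.572×393.62 = 225.15 kg/s.
Concentrate = 616 − 225.15 = 390.85 kg/s.
Mass fraction = 222.38/390.85 = 0.5690.

0.5690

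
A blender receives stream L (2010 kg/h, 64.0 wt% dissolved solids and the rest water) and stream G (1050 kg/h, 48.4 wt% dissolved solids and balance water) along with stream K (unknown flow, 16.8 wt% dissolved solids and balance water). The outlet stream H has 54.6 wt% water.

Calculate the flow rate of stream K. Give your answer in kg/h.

Let K be the unknown flow. Total out = 3060 + K.
water balance: 1265.4 + 0.832·K = 0.546·(3060 + K)
(0.832 − 0.546)·K = 0.546×3060 − 1265.4 = 405.36
K = 405.36 / 0.286 = 1417.3 kg/h

1417 kg/h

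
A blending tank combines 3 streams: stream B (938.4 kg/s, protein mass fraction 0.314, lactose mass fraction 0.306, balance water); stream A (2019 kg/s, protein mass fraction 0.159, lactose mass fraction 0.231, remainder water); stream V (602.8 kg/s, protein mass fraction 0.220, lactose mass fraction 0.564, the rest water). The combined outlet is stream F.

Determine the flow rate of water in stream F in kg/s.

water out = water in = 938.4×0.380 + 2019×0.610 + 602.8×0.216 = 1718.4 kg/s.

1718 kg/s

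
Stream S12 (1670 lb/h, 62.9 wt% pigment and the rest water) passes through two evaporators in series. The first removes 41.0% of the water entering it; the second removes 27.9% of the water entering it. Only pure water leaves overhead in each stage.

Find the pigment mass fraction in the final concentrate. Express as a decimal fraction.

0.799

water in feed = 1670×0.371 = 619.57 lb/h.
After stage 1: water left = (1−0.410)×619.57 = 365.55; stream total = 1416 lb/h.
After stage 2: water left = (1−0.279)×365.55 = 263.56; final concentrate = 1314 lb/h.
pigment fraction = 1050.4/1314 = 0.799.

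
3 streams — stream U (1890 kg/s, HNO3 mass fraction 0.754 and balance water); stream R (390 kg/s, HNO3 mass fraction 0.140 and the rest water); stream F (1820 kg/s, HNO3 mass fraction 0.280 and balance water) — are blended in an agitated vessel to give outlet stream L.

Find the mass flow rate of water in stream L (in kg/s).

2111 kg/s

water out = water in = 1890×0.246 + 390×0.860 + 1820×0.720 = 2110.7 kg/s.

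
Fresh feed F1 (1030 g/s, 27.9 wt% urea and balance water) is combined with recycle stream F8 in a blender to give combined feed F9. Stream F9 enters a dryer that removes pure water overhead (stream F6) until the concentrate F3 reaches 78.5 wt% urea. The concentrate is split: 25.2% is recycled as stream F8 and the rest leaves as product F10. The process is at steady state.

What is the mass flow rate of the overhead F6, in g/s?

Overall urea balance (none leaves overhead): urea in fresh feed = urea in product, i.e. 1030×0.279 = (1−0.252)·F3·0.785.
F3 = 287.37/(0.785×0.748) = 489.41 g/s.
Recycle F8 = 0.252×489.41 = 123.33 g/s.
Combined feed F9 = 1030 + 123.33 = 1153.3 g/s.
Overhead F6 = F9 − F3 = 1153.3 − 489.41 = 663.92 g/s.

663.9 g/s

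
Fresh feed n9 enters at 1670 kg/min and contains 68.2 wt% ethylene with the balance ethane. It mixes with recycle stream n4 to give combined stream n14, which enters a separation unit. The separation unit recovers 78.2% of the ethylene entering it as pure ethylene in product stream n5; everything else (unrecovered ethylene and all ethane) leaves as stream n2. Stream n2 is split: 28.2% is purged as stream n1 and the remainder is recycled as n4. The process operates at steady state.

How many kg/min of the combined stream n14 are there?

ethane enters only via n9 and leaves only via the purge: 1670×0.318 = 0.282×(ethane in n2), and the separation unit passes all ethane, so ethane in n14 = ethane in n2 = 1883.2 kg/min.
ethylene in n14: m_A = 1670×0.682 + (1−0.282)·(1−0.782)·m_A, so m_A = 1138.9/0.8435 = 1350.3 kg/min.
n14 = 1350.3 + 1883.2 = 3233.5 kg/min.

3233 kg/min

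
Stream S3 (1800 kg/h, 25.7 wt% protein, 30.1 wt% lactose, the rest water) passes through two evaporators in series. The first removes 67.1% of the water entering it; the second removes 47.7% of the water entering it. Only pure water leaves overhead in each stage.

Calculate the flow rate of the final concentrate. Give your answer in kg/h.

1141 kg/h

water in feed = 1800×0.442 = 795.6 kg/h.
After stage 1: water left = (1−0.671)×795.6 = 261.75; stream total = 1266.2 kg/h.
After stage 2: water left = (1−0.477)×261.75 = 136.9; final concentrate = 1141.3 kg/h.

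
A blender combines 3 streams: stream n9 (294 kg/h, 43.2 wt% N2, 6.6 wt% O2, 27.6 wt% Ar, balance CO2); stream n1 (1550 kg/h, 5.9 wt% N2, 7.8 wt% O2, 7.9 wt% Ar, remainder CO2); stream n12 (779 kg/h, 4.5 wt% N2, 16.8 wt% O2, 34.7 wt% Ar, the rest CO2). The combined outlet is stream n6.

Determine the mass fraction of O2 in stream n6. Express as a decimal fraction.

0.103

Total flow out = 294 + 1550 + 779 = 2623 kg/h.
O2 in = 294×0.066 + 1550×0.078 + 779×0.168 = 271.18 kg/h.
O2 mass fraction in n6 = 271.18/2623 = 0.103.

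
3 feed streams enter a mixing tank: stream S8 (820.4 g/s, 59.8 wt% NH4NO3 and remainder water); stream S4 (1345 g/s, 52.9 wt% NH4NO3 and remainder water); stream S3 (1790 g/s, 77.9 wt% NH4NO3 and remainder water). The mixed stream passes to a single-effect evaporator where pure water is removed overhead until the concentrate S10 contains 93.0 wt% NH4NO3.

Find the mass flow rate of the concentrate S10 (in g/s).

2792 g/s

NH4NO3 entering = 820.4×0.598 + 1345×0.529 + 1790×0.779 = 2596.5 g/s.
All NH4NO3 reports to S10, so S10 = 2596.5/0.930 = 2792 g/s.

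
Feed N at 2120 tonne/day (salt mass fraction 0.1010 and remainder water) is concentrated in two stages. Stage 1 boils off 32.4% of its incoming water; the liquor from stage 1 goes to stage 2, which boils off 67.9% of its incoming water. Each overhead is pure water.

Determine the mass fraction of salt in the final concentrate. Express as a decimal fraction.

0.3411

water in feed = 2120×0.899 = 1905.9 tonne/day.
After stage 1: water left = (1−0.324)×1905.9 = 1288.4; stream total = 1502.5 tonne/day.
After stage 2: water left = (1−0.679)×1288.4 = 413.57; final concentrate = 627.69 tonne/day.
salt fraction = 214.12/627.69 = 0.3411.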